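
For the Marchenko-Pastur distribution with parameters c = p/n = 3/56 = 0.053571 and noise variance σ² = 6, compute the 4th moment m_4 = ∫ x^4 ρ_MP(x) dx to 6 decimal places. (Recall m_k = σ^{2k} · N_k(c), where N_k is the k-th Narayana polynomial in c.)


E[X⁴] = σ⁸ (1 + 6c + 6c² + c³) (fourth MP moment). With σ² = 6 (so σ⁸ = 1296) and c = 3/56 = 0.053571: E[X⁴] = 1296 · (1 + 6·0.053571 + 6·(0.053571)² + (0.053571)³) = 1296 · 1.338802.

So E[X^4] = 1735.087008.


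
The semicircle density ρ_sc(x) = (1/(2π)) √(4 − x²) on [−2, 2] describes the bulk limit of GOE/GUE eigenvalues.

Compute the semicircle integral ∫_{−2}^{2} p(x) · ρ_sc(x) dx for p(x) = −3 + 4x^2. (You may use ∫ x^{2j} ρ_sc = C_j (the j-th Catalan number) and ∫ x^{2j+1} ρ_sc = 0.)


Write p(x) = Σ a_i x^i, split into monomials and integrate each against ρ_sc separately.
Using ∫ x^{2j} ρ_sc = C_j = (1/(j+1)) C(2j, j) (Catalan numbers) and ∫ x^{2j+1} ρ_sc = 0 (odd monomials vanish by symmetry):
  i = 0 (even): a_0 · C_{0} = -3 · 1 = -3
  i = 2 (even): a_2 · C_{1} = 4 · 1 = 4

Summing the contributions: ∫_{−2}^{2} p(x) ρ_sc(x) dx = (-3) + 4 = 1.


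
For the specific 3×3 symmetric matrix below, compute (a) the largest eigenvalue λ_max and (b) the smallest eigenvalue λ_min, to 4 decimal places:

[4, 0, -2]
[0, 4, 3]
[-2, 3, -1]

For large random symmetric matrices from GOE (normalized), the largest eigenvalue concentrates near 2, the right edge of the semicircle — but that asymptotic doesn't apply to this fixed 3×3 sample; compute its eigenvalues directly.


Since M is real symmetric, all three eigenvalues are real; they are the roots of det(λI − M) = λ³ − (tr M) λ² + s λ − det M, where s is the sum of the principal 2×2 minors.
tr M = 4 + 4 + (-1) = 7.
s = (4·4 − 0²) + (4·(-1) − (-2)²) + (4·(-1) − 3²) = 16 + (-8) + (-13) = -5.
det M (expand along row 1) = 4·(-13) − 0·6 + (-2)·8 = -68.
Characteristic polynomial: λ³ − 7λ² − 5λ + 68 = 0.
Substitute λ = y + (tr M)/3 = y + 2.333333 to remove the quadratic term: y³ + p·y + q = 0 with p = s − (tr M)²/3 = -21.333333 and q = −2(tr M)³/27 + (tr M)·s/3 − det M = 30.925926.
Three real roots ⇒ use the trigonometric (Viète) form: r = 2√(−p/3) = 5.333333, φ = arccos(3q/(p·r)) = arccos(-0.815430) = 2.524267 rad.
y_k = r·cos(φ/3 − 2πk/3) for k = 0, 1, 2 gives y = 3.554149, 1.666667, -5.220816.
λ_k = y_k + 2.333333 gives λ = 5.8875, 4.0000, -2.8875 (check: the sum is 7.0000 = tr M).

Hence λ_max = 5.8875 and λ_min = -2.8875.


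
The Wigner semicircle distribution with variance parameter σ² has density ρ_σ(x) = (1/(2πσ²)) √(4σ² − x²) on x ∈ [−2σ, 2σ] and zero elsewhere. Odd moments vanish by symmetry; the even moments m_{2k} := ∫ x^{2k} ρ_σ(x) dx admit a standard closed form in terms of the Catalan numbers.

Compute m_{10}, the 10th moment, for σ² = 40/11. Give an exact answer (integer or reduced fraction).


By the scaled semicircle moment identity, m_{2k} = σ^{2k} · C_k with k = 5.
C_5 = (1/(k+1)) · C(2k, k) = (1/6) · C(10, 5) = (1/6) · 252 = 42.
σ^{2k} = (σ²)^k = (40/11)^5 = 102400000/161051.

Therefore m_{10} = σ^{10} · C_5 = (102400000/161051) · 42 = 4300800000/161051.


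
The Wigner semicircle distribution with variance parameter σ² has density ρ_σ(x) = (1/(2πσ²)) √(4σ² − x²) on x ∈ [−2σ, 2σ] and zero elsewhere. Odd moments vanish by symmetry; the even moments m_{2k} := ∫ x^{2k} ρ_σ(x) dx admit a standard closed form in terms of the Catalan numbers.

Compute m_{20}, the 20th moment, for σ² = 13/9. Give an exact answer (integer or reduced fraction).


By the scaled semicircle moment identity, m_{2k} = σ^{2k} · C_k with k = 10.
C_10 = (1/(k+1)) · C(2k, k) = (1/11) · C(20, 10) = (1/11) · 184756 = 16796.
σ^{2k} = (σ²)^k = (13/9)^10 = 137858491849/3486784401.

Therefore m_{20} = σ^{20} · C_10 = (137858491849/3486784401) · 16796 = 2315471229095804/3486784401.


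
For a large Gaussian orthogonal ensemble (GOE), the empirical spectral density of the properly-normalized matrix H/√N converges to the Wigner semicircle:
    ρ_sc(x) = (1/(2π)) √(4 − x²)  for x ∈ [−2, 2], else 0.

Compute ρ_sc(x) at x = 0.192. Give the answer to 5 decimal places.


ρ_sc(x) = (1/(2π)) √(4 − x²). With x = 0.192:
  4 − x² = 4 − (0.192)² = 4 − 0.036864 = 3.963136.
  √(4 − x²) = 1.990763.
  1/(2π) = 0.159155.
  ρ_sc(0.192) = 0.159155 · 1.990763 = 0.316840.

Rounded to 5 decimal places: ρ_sc(0.192) ≈ 0.31684.


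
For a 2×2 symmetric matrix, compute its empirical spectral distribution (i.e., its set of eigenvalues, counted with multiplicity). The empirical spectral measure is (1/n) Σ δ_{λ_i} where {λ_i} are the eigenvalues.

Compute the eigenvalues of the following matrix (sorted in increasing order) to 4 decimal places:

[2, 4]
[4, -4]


Since M is real symmetric, both eigenvalues are real; they are the roots of det(λI − M) = λ² − (tr M) λ + det M.
tr M = 2 + (-4) = -2.
det M = 2·(-4) − 4² = -8 − 16 = -24.
Characteristic polynomial: λ² + 2λ − 24 = 0.
Discriminant Δ = (tr M)² − 4·det M = 4 − (-96) = 100; √Δ = 10.000000.
λ = (tr M ± √Δ)/2 = (-2 ± 10.000000)/2, giving (tr M − √Δ)/2 = -6.0000 and (tr M + √Δ)/2 = 4.0000.

Eigenvalues sorted in increasing order: [-6.0000, 4.0000].


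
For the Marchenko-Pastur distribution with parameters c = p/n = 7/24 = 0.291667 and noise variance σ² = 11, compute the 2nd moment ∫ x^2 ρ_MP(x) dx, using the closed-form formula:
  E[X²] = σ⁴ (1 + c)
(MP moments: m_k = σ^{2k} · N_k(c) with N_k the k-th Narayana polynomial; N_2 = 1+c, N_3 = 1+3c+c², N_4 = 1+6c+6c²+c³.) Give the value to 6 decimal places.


E[X²] = σ⁴ (1 + c) (second MP moment). With σ² = 11 (so σ⁴ = 121) and c = 7/24 = 0.291667: E[X²] = 121 · (1 + 0.291667) = 121 · 1.291667.

So E[X^2] = 156.291667.


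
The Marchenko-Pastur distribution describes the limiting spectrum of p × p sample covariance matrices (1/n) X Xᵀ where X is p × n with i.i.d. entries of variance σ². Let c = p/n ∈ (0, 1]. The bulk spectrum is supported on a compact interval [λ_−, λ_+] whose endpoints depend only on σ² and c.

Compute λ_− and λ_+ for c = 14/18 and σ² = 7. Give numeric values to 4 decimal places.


c = 14/18 = 0.777778; √c = 0.881917.
λ_− = σ² (1 − √c)² = 7 · (1 − 0.881917)² = 7 · (0.118083)² = 0.097605.
λ_+ = σ² (1 + √c)² = 7 · (1 + 0.881917)² = 7 · (1.881917)² = 24.791284.

Rounded to 4 decimal places: λ_− ≈ 0.0976, λ_+ ≈ 24.7913.


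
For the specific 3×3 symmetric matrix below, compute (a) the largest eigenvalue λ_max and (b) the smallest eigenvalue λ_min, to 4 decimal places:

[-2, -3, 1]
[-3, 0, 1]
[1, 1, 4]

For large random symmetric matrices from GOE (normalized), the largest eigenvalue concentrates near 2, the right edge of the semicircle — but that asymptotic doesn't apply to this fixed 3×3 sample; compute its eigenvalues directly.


Since M is real symmetric, all three eigenvalues are real; they are the roots of det(λI − M) = λ³ − (tr M) λ² + s λ − det M, where s is the sum of the principal 2×2 minors.
tr M = -2 + 0 + 4 = 2.
s = ((-2)·0 − (-3)²) + ((-2)·4 − 1²) + (0·4 − 1²) = -9 + (-9) + (-1) = -19.
det M (expand along row 1) = (-2)·(-1) − (-3)·(-13) + 1·(-3) = -40.
Characteristic polynomial: λ³ − 2λ² − 19λ + 40 = 0.
Substitute λ = y + (tr M)/3 = y + 0.666667 to remove the quadratic term: y³ + p·y + q = 0 with p = s − (tr M)²/3 = -20.333333 and q = −2(tr M)³/27 + (tr M)·s/3 − det M = 26.740741.
Three real roots ⇒ use the trigonometric (Viète) form: r = 2√(−p/3) = 5.206833, φ = arccos(3q/(p·r)) = arccos(-0.757726) = 2.430618 rad.
y_k = r·cos(φ/3 − 2πk/3) for k = 0, 1, 2 gives y = 3.589326, 1.471970, -5.061295.
λ_k = y_k + 0.666667 gives λ = 4.2560, 2.1386, -4.3946 (check: the sum is 2.0000 = tr M).

Hence λ_max = 4.2560 and λ_min = -4.3946.


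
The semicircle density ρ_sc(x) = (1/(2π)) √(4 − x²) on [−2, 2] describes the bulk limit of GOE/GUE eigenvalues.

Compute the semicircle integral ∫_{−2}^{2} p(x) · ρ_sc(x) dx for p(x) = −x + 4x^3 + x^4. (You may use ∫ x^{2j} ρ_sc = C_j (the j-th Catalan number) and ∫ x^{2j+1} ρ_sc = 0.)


Write p(x) = Σ a_i x^i, split into monomials and integrate each against ρ_sc separately.
Using ∫ x^{2j} ρ_sc = C_j = (1/(j+1)) C(2j, j) (Catalan numbers) and ∫ x^{2j+1} ρ_sc = 0 (odd monomials vanish by symmetry):
  i = 1 (odd): ∫ x^1 ρ_sc = 0 (vanishes)
  i = 3 (odd): ∫ x^3 ρ_sc = 0 (vanishes)
  i = 4 (even): a_4 · C_{2} = 1 · 2 = 2

Summing the contributions: ∫_{−2}^{2} p(x) ρ_sc(x) dx = 2.


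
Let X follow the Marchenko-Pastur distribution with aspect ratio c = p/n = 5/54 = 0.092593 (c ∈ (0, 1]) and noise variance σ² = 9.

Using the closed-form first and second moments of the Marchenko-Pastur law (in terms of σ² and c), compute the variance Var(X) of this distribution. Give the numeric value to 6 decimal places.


Recall the MP moments m_1 = E[X] = σ² and m_2 = E[X²] = σ⁴ (1 + c).
m_1 = E[X] = σ² = 9, so m_1² = 81.
m_2 = E[X²] = σ⁴ (1 + c) = 81 · (1 + 0.092593) = 81 · 1.092593 = 88.500000.
(Note m_2 − m_1² simplifies to c · σ⁴ = 0.092593 · 81.)

Var(X) = m_2 − m_1² = 88.500000 − 81 = 7.500000.


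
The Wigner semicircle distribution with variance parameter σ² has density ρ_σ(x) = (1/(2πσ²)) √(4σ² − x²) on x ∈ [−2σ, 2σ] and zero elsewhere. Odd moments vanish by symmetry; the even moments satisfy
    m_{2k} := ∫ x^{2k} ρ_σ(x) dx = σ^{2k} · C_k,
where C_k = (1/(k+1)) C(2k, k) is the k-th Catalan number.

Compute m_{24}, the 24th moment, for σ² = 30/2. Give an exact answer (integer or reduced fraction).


By the scaled semicircle moment identity, m_{2k} = σ^{2k} · C_k with k = 12.
C_12 = (1/(k+1)) · C(2k, k) = (1/13) · C(24, 12) = (1/13) · 2704156 = 208012.
σ^{2k} = (σ²)^k = (30/2)^12 = 129746337890625.

Therefore m_{24} = σ^{24} · C_12 = 129746337890625 · 208012 = 26988795237304687500.


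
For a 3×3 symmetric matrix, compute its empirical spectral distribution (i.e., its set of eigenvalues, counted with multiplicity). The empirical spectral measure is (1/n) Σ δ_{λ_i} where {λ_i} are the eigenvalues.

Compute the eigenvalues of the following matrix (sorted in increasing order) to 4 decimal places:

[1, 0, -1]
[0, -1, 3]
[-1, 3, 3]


Since M is real symmetric, all three eigenvalues are real; they are the roots of det(λI − M) = λ³ − (tr M) λ² + s λ − det M, where s is the sum of the principal 2×2 minors.
tr M = 1 + (-1) + 3 = 3.
s = (1·(-1) − 0²) + (1·3 − (-1)²) + ((-1)·3 − 3²) = -1 + 2 + (-12) = -11.
det M (expand along row 1) = 1·(-12) − 0·3 + (-1)·(-1) = -11.
Characteristic polynomial: λ³ − 3λ² − 11λ + 11 = 0.
Substitute λ = y + (tr M)/3 = y + 1.000000 to remove the quadratic term: y³ + p·y + q = 0 with p = s − (tr M)²/3 = -14.000000 and q = −2(tr M)³/27 + (tr M)·s/3 − det M = -2.000000.
Three real roots ⇒ use the trigonometric (Viète) form: r = 2√(−p/3) = 4.320494, φ = arccos(3q/(p·r)) = arccos(0.099195) = 1.471438 rad.
y_k = r·cos(φ/3 − 2πk/3) for k = 0, 1, 2 gives y = 3.811139, -0.143066, -3.668072.
λ_k = y_k + 1.000000 gives λ = 4.8111, 0.8569, -2.6681 (check: the sum is 3.0000 = tr M).

Eigenvalues sorted in increasing order: [-2.6681, 0.8569, 4.8111].


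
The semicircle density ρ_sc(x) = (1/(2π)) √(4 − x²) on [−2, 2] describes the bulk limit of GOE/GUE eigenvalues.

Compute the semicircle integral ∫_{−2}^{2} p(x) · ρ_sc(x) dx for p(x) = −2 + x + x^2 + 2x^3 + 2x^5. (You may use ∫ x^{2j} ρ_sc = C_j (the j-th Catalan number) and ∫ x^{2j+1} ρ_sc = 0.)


Write p(x) = Σ a_i x^i, split into monomials and integrate each against ρ_sc separately.
Using ∫ x^{2j} ρ_sc = C_j = (1/(j+1)) C(2j, j) (Catalan numbers) and ∫ x^{2j+1} ρ_sc = 0 (odd monomials vanish by symmetry):
  i = 0 (even): a_0 · C_{0} = -2 · 1 = -2
  i = 1 (odd): ∫ x^1 ρ_sc = 0 (vanishes)
  i = 2 (even): a_2 · C_{1} = 1 · 1 = 1
  i = 3 (odd): ∫ x^3 ρ_sc = 0 (vanishes)
  i = 5 (odd): ∫ x^5 ρ_sc = 0 (vanishes)

Summing the contributions: ∫_{−2}^{2} p(x) ρ_sc(x) dx = (-2) + 1 = -1.


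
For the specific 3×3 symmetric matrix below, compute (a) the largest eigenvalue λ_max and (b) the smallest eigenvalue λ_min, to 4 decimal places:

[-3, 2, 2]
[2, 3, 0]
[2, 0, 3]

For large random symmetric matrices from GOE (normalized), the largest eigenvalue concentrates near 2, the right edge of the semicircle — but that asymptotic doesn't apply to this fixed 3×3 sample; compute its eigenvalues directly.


Since M is real symmetric, all three eigenvalues are real; they are the roots of det(λI − M) = λ³ − (tr M) λ² + s λ − det M, where s is the sum of the principal 2×2 minors.
tr M = -3 + 3 + 3 = 3.
s = ((-3)·3 − 2²) + ((-3)·3 − 2²) + (3·3 − 0²) = -13 + (-13) + 9 = -17.
det M (expand along row 1) = (-3)·9 − 2·6 + 2·(-6) = -51.
Characteristic polynomial: λ³ − 3λ² − 17λ + 51 = 0.
Substitute λ = y + (tr M)/3 = y + 1.000000 to remove the quadratic term: y³ + p·y + q = 0 with p = s − (tr M)²/3 = -20.000000 and q = −2(tr M)³/27 + (tr M)·s/3 − det M = 32.000000.
Three real roots ⇒ use the trigonometric (Viète) form: r = 2√(−p/3) = 5.163978, φ = arccos(3q/(p·r)) = arccos(-0.929516) = 2.763895 rad.
y_k = r·cos(φ/3 − 2πk/3) for k = 0, 1, 2 gives y = 3.123106, 2.000000, -5.123106.
λ_k = y_k + 1.000000 gives λ = 4.1231, 3.0000, -4.1231 (check: the sum is 3.0000 = tr M).

Hence λ_max = 4.1231 and λ_min = -4.1231.


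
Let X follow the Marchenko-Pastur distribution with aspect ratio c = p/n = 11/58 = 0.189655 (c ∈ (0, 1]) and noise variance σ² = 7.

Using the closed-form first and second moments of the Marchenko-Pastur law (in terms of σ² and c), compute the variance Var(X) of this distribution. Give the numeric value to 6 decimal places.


Recall the MP moments m_1 = E[X] = σ² and m_2 = E[X²] = σ⁴ (1 + c).
m_1 = E[X] = σ² = 7, so m_1² = 49.
m_2 = E[X²] = σ⁴ (1 + c) = 49 · (1 + 0.189655) = 49 · 1.189655 = 58.293103.
(Note m_2 − m_1² simplifies to c · σ⁴ = 0.189655 · 49.)

Var(X) = m_2 − m_1² = 58.293103 − 49 = 9.293103.


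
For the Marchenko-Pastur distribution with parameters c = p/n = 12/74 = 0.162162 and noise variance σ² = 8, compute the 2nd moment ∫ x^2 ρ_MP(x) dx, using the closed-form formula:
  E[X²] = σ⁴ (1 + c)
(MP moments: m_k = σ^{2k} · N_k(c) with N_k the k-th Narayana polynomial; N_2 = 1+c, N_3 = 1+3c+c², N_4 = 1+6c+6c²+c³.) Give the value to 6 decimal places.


E[X²] = σ⁴ (1 + c) (second MP moment). With σ² = 8 (so σ⁴ = 64) and c = 12/74 = 0.162162: E[X²] = 64 · (1 + 0.162162) = 64 · 1.162162.

So E[X^2] = 74.378378.


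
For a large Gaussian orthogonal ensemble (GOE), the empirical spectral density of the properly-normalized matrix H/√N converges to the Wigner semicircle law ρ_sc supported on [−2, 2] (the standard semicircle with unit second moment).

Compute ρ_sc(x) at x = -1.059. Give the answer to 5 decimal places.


ρ_sc(x) = (1/(2π)) √(4 − x²). With x = -1.059:
  4 − x² = 4 − (-1.059)² = 4 − 1.121481 = 2.878519.
  √(4 − x²) = 1.696620.
  1/(2π) = 0.159155.
  ρ_sc(-1.059) = 0.159155 · 1.696620 = 0.270025.

Rounded to 5 decimal places: ρ_sc(-1.059) ≈ 0.27003.


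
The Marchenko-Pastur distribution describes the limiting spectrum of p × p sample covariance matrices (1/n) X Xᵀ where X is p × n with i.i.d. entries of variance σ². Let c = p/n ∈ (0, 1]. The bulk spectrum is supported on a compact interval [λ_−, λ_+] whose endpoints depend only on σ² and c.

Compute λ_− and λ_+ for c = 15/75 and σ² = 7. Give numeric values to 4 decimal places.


c = 15/75 = 0.200000; √c = 0.447214.
λ_− = σ² (1 − √c)² = 7 · (1 − 0.447214)² = 7 · (0.552786)² = 2.139010.
λ_+ = σ² (1 + √c)² = 7 · (1 + 0.447214)² = 7 · (1.447214)² = 14.660990.

Rounded to 4 decimal places: λ_− ≈ 2.1390, λ_+ ≈ 14.6610.


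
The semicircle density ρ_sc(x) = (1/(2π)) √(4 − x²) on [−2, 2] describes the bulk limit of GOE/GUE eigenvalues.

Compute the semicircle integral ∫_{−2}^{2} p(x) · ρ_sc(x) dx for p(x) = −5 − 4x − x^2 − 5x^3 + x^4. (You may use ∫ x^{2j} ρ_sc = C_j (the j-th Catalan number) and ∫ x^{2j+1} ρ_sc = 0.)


Write p(x) = Σ a_i x^i, split into monomials and integrate each against ρ_sc separately.
Using ∫ x^{2j} ρ_sc = C_j = (1/(j+1)) C(2j, j) (Catalan numbers) and ∫ x^{2j+1} ρ_sc = 0 (odd monomials vanish by symmetry):
  i = 0 (even): a_0 · C_{0} = -5 · 1 = -5
  i = 1 (odd): ∫ x^1 ρ_sc = 0 (vanishes)
  i = 2 (even): a_2 · C_{1} = -1 · 1 = -1
  i = 3 (odd): ∫ x^3 ρ_sc = 0 (vanishes)
  i = 4 (even): a_4 · C_{2} = 1 · 2 = 2

Summing the contributions: ∫_{−2}^{2} p(x) ρ_sc(x) dx = (-5) + (-1) + 2 = -4.


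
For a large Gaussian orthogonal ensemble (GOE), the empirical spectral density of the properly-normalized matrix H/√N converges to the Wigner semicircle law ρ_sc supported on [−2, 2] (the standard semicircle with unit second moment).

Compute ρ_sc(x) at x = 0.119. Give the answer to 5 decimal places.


ρ_sc(x) = (1/(2π)) √(4 − x²). With x = 0.119:
  4 − x² = 4 − (0.119)² = 4 − 0.014161 = 3.985839.
  √(4 − x²) = 1.996457.
  1/(2π) = 0.159155.
  ρ_sc(0.119) = 0.159155 · 1.996457 = 0.317746.

Rounded to 5 decimal places: ρ_sc(0.119) ≈ 0.31775.


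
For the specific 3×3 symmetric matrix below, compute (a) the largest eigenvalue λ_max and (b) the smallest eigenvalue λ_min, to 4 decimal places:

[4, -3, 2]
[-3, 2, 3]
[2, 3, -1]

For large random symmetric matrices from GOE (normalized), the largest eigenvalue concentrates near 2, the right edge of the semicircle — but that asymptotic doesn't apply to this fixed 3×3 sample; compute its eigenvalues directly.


Since M is real symmetric, all three eigenvalues are real; they are the roots of det(λI − M) = λ³ − (tr M) λ² + s λ − det M, where s is the sum of the principal 2×2 minors.
tr M = 4 + 2 + (-1) = 5.
s = (4·2 − (-3)²) + (4·(-1) − 2²) + (2·(-1) − 3²) = -1 + (-8) + (-11) = -20.
det M (expand along row 1) = 4·(-11) − (-3)·(-3) + 2·(-13) = -79.
Characteristic polynomial: λ³ − 5λ² − 20λ + 79 = 0.
Substitute λ = y + (tr M)/3 = y + 1.666667 to remove the quadratic term: y³ + p·y + q = 0 with p = s − (tr M)²/3 = -28.333333 and q = −2(tr M)³/27 + (tr M)·s/3 − det M = 36.407407.
Three real roots ⇒ use the trigonometric (Viète) form: r = 2√(−p/3) = 6.146363, φ = arccos(3q/(p·r)) = arccos(-0.627184) = 2.248729 rad.
y_k = r·cos(φ/3 − 2πk/3) for k = 0, 1, 2 gives y = 4.499000, 1.377149, -5.876149.
λ_k = y_k + 1.666667 gives λ = 6.1657, 3.0438, -4.2095 (check: the sum is 5.0000 = tr M).

Hence λ_max = 6.1657 and λ_min = -4.2095.


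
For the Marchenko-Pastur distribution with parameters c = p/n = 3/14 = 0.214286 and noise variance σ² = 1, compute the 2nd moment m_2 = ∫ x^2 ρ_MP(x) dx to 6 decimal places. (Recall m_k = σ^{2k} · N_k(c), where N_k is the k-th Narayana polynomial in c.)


E[X²] = σ⁴ (1 + c) (second MP moment). With σ² = 1 (so σ⁴ = 1) and c = 3/14 = 0.214286: E[X²] = 1 · (1 + 0.214286) = 1 · 1.214286.

So E[X^2] = 1.214286.


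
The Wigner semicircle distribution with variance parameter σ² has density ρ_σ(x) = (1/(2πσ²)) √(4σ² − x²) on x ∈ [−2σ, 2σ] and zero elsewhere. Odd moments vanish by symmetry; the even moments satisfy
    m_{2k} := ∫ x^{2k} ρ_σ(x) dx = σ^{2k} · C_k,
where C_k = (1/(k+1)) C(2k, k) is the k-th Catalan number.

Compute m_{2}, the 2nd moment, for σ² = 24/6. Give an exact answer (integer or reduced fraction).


By the scaled semicircle moment identity, m_{2k} = σ^{2k} · C_k with k = 1.
C_1 = (1/(k+1)) · C(2k, k) = (1/2) · C(2, 1) = (1/2) · 2 = 1.
σ^{2k} = (σ²)^k = (24/6)^1 = 4.

Therefore m_{2} = σ^{2} · C_1 = 4 · 1 = 4.


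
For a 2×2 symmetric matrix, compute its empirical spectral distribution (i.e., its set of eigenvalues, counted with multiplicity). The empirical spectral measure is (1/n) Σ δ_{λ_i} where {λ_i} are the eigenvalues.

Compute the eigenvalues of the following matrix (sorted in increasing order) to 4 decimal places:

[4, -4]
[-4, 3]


Since M is real symmetric, both eigenvalues are real; they are the roots of det(λI − M) = λ² − (tr M) λ + det M.
tr M = 4 + 3 = 7.
det M = 4·3 − (-4)² = 12 − 16 = -4.
Characteristic polynomial: λ² − 7λ − 4 = 0.
Discriminant Δ = (tr M)² − 4·det M = 49 − (-16) = 65; √Δ = 8.062258.
λ = (tr M ± √Δ)/2 = (7 ± 8.062258)/2, giving (tr M − √Δ)/2 = -0.5311 and (tr M + √Δ)/2 = 7.5311.

Eigenvalues sorted in increasing order: [-0.5311, 7.5311].


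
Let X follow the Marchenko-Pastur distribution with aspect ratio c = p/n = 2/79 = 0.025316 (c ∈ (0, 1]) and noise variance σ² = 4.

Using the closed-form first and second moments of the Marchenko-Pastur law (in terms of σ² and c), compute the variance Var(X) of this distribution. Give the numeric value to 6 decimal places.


Recall the MP moments m_1 = E[X] = σ² and m_2 = E[X²] = σ⁴ (1 + c).
m_1 = E[X] = σ² = 4, so m_1² = 16.
m_2 = E[X²] = σ⁴ (1 + c) = 16 · (1 + 0.025316) = 16 · 1.025316 = 16.405063.
(Note m_2 − m_1² simplifies to c · σ⁴ = 0.025316 · 16.)

Var(X) = m_2 − m_1² = 16.405063 − 16 = 0.405063.


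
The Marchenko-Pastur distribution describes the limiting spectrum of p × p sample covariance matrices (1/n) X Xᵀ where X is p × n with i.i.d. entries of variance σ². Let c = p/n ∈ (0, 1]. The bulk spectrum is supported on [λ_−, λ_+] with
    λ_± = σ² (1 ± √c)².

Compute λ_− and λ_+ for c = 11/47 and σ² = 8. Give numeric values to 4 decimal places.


c = 11/47 = 0.234043; √c = 0.483779.
λ_− = σ² (1 − √c)² = 8 · (1 − 0.483779)² = 8 · (0.516221)² = 2.131869.
λ_+ = σ² (1 + √c)² = 8 · (1 + 0.483779)² = 8 · (1.483779)² = 17.612812.

Rounded to 4 decimal places: λ_− ≈ 2.1319, λ_+ ≈ 17.6128.


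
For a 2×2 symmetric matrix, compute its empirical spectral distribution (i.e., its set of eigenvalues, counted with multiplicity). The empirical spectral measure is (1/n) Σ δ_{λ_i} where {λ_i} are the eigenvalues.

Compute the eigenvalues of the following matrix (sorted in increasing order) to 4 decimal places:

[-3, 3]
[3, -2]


Since M is real symmetric, both eigenvalues are real; they are the roots of det(λI − M) = λ² − (tr M) λ + det M.
tr M = -3 + (-2) = -5.
det M = (-3)·(-2) − 3² = 6 − 9 = -3.
Characteristic polynomial: λ² + 5λ − 3 = 0.
Discriminant Δ = (tr M)² − 4·det M = 25 − (-12) = 37; √Δ = 6.082763.
λ = (tr M ± √Δ)/2 = (-5 ± 6.082763)/2, giving (tr M − √Δ)/2 = -5.5414 and (tr M + √Δ)/2 = 0.5414.

Eigenvalues sorted in increasing order: [-5.5414, 0.5414].


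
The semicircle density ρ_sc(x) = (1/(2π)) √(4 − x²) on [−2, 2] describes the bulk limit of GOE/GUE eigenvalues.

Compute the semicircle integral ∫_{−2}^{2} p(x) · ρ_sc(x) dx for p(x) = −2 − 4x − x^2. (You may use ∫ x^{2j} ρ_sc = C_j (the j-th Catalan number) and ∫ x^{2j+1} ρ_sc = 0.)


Write p(x) = Σ a_i x^i, split into monomials and integrate each against ρ_sc separately.
Using ∫ x^{2j} ρ_sc = C_j = (1/(j+1)) C(2j, j) (Catalan numbers) and ∫ x^{2j+1} ρ_sc = 0 (odd monomials vanish by symmetry):
  i = 0 (even): a_0 · C_{0} = -2 · 1 = -2
  i = 1 (odd): ∫ x^1 ρ_sc = 0 (vanishes)
  i = 2 (even): a_2 · C_{1} = -1 · 1 = -1

Summing the contributions: ∫_{−2}^{2} p(x) ρ_sc(x) dx = (-2) + (-1) = -3.


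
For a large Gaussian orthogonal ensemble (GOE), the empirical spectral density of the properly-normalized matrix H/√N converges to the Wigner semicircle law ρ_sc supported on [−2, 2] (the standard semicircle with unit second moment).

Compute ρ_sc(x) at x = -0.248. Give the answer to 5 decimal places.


ρ_sc(x) = (1/(2π)) √(4 − x²). With x = -0.248:
  4 − x² = 4 − (-0.248)² = 4 − 0.061504 = 3.938496.
  √(4 − x²) = 1.984564.
  1/(2π) = 0.159155.
  ρ_sc(-0.248) = 0.159155 · 1.984564 = 0.315853.

Rounded to 5 decimal places: ρ_sc(-0.248) ≈ 0.31585.


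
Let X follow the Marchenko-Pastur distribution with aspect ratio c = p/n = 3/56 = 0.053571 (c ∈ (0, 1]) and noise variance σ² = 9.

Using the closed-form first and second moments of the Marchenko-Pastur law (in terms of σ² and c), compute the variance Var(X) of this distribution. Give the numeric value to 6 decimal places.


Recall the MP moments m_1 = E[X] = σ² and m_2 = E[X²] = σ⁴ (1 + c).
m_1 = E[X] = σ² = 9, so m_1² = 81.
m_2 = E[X²] = σ⁴ (1 + c) = 81 · (1 + 0.053571) = 81 · 1.053571 = 85.339286.
(Note m_2 − m_1² simplifies to c · σ⁴ = 0.053571 · 81.)

Var(X) = m_2 − m_1² = 85.339286 − 81 = 4.339286.


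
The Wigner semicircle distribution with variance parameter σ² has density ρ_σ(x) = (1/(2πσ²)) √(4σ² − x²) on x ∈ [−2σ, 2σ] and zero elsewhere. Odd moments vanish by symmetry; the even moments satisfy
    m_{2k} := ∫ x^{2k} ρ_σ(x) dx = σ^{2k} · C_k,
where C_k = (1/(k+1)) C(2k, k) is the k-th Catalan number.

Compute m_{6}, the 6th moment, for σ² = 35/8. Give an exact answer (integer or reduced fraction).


By the scaled semicircle moment identity, m_{2k} = σ^{2k} · C_k with k = 3.
C_3 = (1/(k+1)) · C(2k, k) = (1/4) · C(6, 3) = (1/4) · 20 = 5.
σ^{2k} = (σ²)^k = (35/8)^3 = 42875/512.

Therefore m_{6} = σ^{6} · C_3 = (42875/512) · 5 = 214375/512.


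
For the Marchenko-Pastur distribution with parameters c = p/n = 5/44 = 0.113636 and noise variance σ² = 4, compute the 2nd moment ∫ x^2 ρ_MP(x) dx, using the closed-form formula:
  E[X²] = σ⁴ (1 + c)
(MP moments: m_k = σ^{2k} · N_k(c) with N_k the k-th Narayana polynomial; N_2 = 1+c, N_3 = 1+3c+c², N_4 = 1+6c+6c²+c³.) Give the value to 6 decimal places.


E[X²] = σ⁴ (1 + c) (second MP moment). With σ² = 4 (so σ⁴ = 16) and c = 5/44 = 0.113636: E[X²] = 16 · (1 + 0.113636) = 16 · 1.113636.

So E[X^2] = 17.818182.


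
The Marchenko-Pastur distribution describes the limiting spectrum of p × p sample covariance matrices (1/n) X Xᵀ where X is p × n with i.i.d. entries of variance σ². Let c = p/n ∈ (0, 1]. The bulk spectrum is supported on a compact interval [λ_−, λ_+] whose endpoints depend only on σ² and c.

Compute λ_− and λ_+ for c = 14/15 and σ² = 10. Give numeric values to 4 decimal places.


c = 14/15 = 0.933333; √c = 0.966092.
λ_− = σ² (1 − √c)² = 10 · (1 − 0.966092)² = 10 · (0.033908)² = 0.011498.
λ_+ = σ² (1 + √c)² = 10 · (1 + 0.966092)² = 10 · (1.966092)² = 38.655169.

Rounded to 4 decimal places: λ_− ≈ 0.0115, λ_+ ≈ 38.6552.


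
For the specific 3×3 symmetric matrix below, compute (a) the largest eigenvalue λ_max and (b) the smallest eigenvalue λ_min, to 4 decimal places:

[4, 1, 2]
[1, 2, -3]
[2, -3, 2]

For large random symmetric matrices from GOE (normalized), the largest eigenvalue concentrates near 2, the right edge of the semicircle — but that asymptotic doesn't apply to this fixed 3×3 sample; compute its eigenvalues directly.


Since M is real symmetric, all three eigenvalues are real; they are the roots of det(λI − M) = λ³ − (tr M) λ² + s λ − det M, where s is the sum of the principal 2×2 minors.
tr M = 4 + 2 + 2 = 8.
s = (4·2 − 1²) + (4·2 − 2²) + (2·2 − (-3)²) = 7 + 4 + (-5) = 6.
det M (expand along row 1) = 4·(-5) − 1·8 + 2·(-7) = -42.
Characteristic polynomial: λ³ − 8λ² + 6λ + 42 = 0.
Substitute λ = y + (tr M)/3 = y + 2.666667 to remove the quadratic term: y³ + p·y + q = 0 with p = s − (tr M)²/3 = -15.333333 and q = −2(tr M)³/27 + (tr M)·s/3 − det M = 20.074074.
Three real roots ⇒ use the trigonometric (Viète) form: r = 2√(−p/3) = 4.521553, φ = arccos(3q/(p·r)) = arccos(-0.868625) = 2.623218 rad.
y_k = r·cos(φ/3 − 2πk/3) for k = 0, 1, 2 gives y = 2.900363, 1.553858, -4.454221.
λ_k = y_k + 2.666667 gives λ = 5.5670, 4.2205, -1.7876 (check: the sum is 8.0000 = tr M).

Hence λ_max = 5.5670 and λ_min = -1.7876.


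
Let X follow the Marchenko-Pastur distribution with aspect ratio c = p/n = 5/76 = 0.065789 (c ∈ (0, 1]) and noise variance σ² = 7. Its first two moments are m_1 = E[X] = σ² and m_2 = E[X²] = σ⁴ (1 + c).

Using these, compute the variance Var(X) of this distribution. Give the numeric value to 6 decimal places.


m_1 = E[X] = σ² = 7, so m_1² = 49.
m_2 = E[X²] = σ⁴ (1 + c) = 49 · (1 + 0.065789) = 49 · 1.065789 = 52.223684.
(Note m_2 − m_1² simplifies to c · σ⁴ = 0.065789 · 49.)

Var(X) = m_2 − m_1² = 52.223684 − 49 = 3.223684.


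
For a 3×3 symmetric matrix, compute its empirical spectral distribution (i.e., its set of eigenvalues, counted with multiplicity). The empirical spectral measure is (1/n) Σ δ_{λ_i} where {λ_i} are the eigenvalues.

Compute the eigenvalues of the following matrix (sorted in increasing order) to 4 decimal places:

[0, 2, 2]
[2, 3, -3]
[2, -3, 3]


Since M is real symmetric, all three eigenvalues are real; they are the roots of det(λI − M) = λ³ − (tr M) λ² + s λ − det M, where s is the sum of the principal 2×2 minors.
tr M = 0 + 3 + 3 = 6.
s = (0·3 − 2²) + (0·3 − 2²) + (3·3 − (-3)²) = -4 + (-4) + 0 = -8.
det M (expand along row 1) = 0·0 − 2·12 + 2·(-12) = -48.
Characteristic polynomial: λ³ − 6λ² − 8λ + 48 = 0.
Substitute λ = y + (tr M)/3 = y + 2.000000 to remove the quadratic term: y³ + p·y + q = 0 with p = s − (tr M)²/3 = -20.000000 and q = −2(tr M)³/27 + (tr M)·s/3 − det M = 16.000000.
Three real roots ⇒ use the trigonometric (Viète) form: r = 2√(−p/3) = 5.163978, φ = arccos(3q/(p·r)) = arccos(-0.464758) = 2.054158 rad.
y_k = r·cos(φ/3 − 2πk/3) for k = 0, 1, 2 gives y = 4.000000, 0.828427, -4.828427.
λ_k = y_k + 2.000000 gives λ = 6.0000, 2.8284, -2.8284 (check: the sum is 6.0000 = tr M).

Eigenvalues sorted in increasing order: [-2.8284, 2.8284, 6.0000].


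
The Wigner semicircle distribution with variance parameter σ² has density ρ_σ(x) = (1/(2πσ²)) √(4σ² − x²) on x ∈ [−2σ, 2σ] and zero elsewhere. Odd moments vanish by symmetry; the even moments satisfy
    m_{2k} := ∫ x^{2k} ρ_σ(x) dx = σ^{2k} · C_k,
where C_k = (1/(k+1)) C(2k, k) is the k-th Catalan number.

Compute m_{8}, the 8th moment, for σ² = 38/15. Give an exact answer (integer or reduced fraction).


By the scaled semicircle moment identity, m_{2k} = σ^{2k} · C_k with k = 4.
C_4 = (1/(k+1)) · C(2k, k) = (1/5) · C(8, 4) = (1/5) · 70 = 14.
σ^{2k} = (σ²)^k = (38/15)^4 = 2085136/50625.

Therefore m_{8} = σ^{8} · C_4 = (2085136/50625) · 14 = 29191904/50625.


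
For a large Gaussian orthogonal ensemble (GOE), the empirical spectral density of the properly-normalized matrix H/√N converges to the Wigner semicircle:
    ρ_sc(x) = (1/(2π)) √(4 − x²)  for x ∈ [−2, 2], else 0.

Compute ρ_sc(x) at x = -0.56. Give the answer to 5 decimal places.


ρ_sc(x) = (1/(2π)) √(4 − x²). With x = -0.56:
  4 − x² = 4 − (-0.56)² = 4 − 0.313600 = 3.686400.
  √(4 − x²) = 1.920000.
  1/(2π) = 0.159155.
  ρ_sc(-0.56) = 0.159155 · 1.920000 = 0.305577.

Rounded to 5 decimal places: ρ_sc(-0.56) ≈ 0.30558.


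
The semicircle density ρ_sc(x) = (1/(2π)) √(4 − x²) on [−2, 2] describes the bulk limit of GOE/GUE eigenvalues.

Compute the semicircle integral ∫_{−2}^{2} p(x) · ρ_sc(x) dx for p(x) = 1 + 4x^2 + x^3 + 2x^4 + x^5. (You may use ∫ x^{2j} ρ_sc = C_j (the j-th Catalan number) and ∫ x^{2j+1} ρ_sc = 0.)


Write p(x) = Σ a_i x^i, split into monomials and integrate each against ρ_sc separately.
Using ∫ x^{2j} ρ_sc = C_j = (1/(j+1)) C(2j, j) (Catalan numbers) and ∫ x^{2j+1} ρ_sc = 0 (odd monomials vanish by symmetry):
  i = 0 (even): a_0 · C_{0} = 1 · 1 = 1
  i = 2 (even): a_2 · C_{1} = 4 · 1 = 4
  i = 3 (odd): ∫ x^3 ρ_sc = 0 (vanishes)
  i = 4 (even): a_4 · C_{2} = 2 · 2 = 4
  i = 5 (odd): ∫ x^5 ρ_sc = 0 (vanishes)

Summing the contributions: ∫_{−2}^{2} p(x) ρ_sc(x) dx = 1 + 4 + 4 = 9.


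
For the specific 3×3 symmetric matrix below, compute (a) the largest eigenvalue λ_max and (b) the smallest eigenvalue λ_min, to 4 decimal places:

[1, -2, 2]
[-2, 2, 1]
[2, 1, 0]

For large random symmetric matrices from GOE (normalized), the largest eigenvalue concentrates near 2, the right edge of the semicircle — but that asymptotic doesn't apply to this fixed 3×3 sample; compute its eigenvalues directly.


Since M is real symmetric, all three eigenvalues are real; they are the roots of det(λI − M) = λ³ − (tr M) λ² + s λ − det M, where s is the sum of the principal 2×2 minors.
tr M = 1 + 2 + 0 = 3.
s = (1·2 − (-2)²) + (1·0 − 2²) + (2·0 − 1²) = -2 + (-4) + (-1) = -7.
det M (expand along row 1) = 1·(-1) − (-2)·(-2) + 2·(-6) = -17.
Characteristic polynomial: λ³ − 3λ² − 7λ + 17 = 0.
Substitute λ = y + (tr M)/3 = y + 1.000000 to remove the quadratic term: y³ + p·y + q = 0 with p = s − (tr M)²/3 = -10.000000 and q = −2(tr M)³/27 + (tr M)·s/3 − det M = 8.000000.
Three real roots ⇒ use the trigonometric (Viète) form: r = 2√(−p/3) = 3.651484, φ = arccos(3q/(p·r)) = arccos(-0.657267) = 2.287983 rad.
y_k = r·cos(φ/3 − 2πk/3) for k = 0, 1, 2 gives y = 2.640023, 0.864641, -3.504664.
λ_k = y_k + 1.000000 gives λ = 3.6400, 1.8646, -2.5047 (check: the sum is 3.0000 = tr M).

Hence λ_max = 3.6400 and λ_min = -2.5047.


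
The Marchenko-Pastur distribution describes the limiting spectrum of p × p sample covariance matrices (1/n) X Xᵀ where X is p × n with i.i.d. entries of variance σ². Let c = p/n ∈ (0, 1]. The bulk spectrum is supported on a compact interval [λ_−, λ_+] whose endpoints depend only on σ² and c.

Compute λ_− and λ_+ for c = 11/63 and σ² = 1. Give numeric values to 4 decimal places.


c = 11/63 = 0.174603; √c = 0.417855.
λ_− = σ² (1 − √c)² = 1 · (1 − 0.417855)² = 1 · (0.582145)² = 0.338892.
λ_+ = σ² (1 + √c)² = 1 · (1 + 0.417855)² = 1 · (1.417855)² = 2.010314.

Rounded to 4 decimal places: λ_− ≈ 0.3389, λ_+ ≈ 2.0103.


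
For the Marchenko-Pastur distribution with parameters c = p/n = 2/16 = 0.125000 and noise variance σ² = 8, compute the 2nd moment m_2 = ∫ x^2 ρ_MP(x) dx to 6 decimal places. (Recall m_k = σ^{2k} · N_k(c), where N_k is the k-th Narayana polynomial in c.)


E[X²] = σ⁴ (1 + c) (second MP moment). With σ² = 8 (so σ⁴ = 64) and c = 2/16 = 0.125000: E[X²] = 64 · (1 + 0.125000) = 64 · 1.125000.

So E[X^2] = 72.000000.


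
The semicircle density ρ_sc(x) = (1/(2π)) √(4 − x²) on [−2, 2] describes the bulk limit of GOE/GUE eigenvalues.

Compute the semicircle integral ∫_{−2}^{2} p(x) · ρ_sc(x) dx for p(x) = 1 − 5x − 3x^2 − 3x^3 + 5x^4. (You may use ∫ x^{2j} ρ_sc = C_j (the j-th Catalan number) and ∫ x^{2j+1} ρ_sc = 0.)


Write p(x) = Σ a_i x^i, split into monomials and integrate each against ρ_sc separately.
Using ∫ x^{2j} ρ_sc = C_j = (1/(j+1)) C(2j, j) (Catalan numbers) and ∫ x^{2j+1} ρ_sc = 0 (odd monomials vanish by symmetry):
  i = 0 (even): a_0 · C_{0} = 1 · 1 = 1
  i = 1 (odd): ∫ x^1 ρ_sc = 0 (vanishes)
  i = 2 (even): a_2 · C_{1} = -3 · 1 = -3
  i = 3 (odd): ∫ x^3 ρ_sc = 0 (vanishes)
  i = 4 (even): a_4 · C_{2} = 5 · 2 = 10

Summing the contributions: ∫_{−2}^{2} p(x) ρ_sc(x) dx = 1 + (-3) + 10 = 8.


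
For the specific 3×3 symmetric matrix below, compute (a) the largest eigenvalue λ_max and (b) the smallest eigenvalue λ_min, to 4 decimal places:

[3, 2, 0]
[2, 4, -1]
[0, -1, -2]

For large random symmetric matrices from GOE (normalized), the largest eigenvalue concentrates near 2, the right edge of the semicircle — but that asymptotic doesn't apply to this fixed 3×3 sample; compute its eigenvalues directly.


Since M is real symmetric, all three eigenvalues are real; they are the roots of det(λI − M) = λ³ − (tr M) λ² + s λ − det M, where s is the sum of the principal 2×2 minors.
tr M = 3 + 4 + (-2) = 5.
s = (3·4 − 2²) + (3·(-2) − 0²) + (4·(-2) − (-1)²) = 8 + (-6) + (-9) = -7.
det M (expand along row 1) = 3·(-9) − 2·(-4) + 0·(-2) = -19.
Characteristic polynomial: λ³ − 5λ² − 7λ + 19 = 0.
Substitute λ = y + (tr M)/3 = y + 1.666667 to remove the quadratic term: y³ + p·y + q = 0 with p = s − (tr M)²/3 = -15.333333 and q = −2(tr M)³/27 + (tr M)·s/3 − det M = -1.925926.
Three real roots ⇒ use the trigonometric (Viète) form: r = 2√(−p/3) = 4.521553, φ = arccos(3q/(p·r)) = arccos(0.083337) = 1.487363 rad.
y_k = r·cos(φ/3 − 2πk/3) for k = 0, 1, 2 gives y = 3.977133, -0.125733, -3.851399.
λ_k = y_k + 1.666667 gives λ = 5.6438, 1.5409, -2.1847 (check: the sum is 5.0000 = tr M).

Hence λ_max = 5.6438 and λ_min = -2.1847.


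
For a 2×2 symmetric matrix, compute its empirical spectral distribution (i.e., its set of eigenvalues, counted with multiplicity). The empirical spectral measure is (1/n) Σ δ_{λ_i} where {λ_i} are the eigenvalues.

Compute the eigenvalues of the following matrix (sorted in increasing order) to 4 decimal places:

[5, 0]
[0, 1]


Since M is real symmetric, both eigenvalues are real; they are the roots of det(λI − M) = λ² − (tr M) λ + det M.
tr M = 5 + 1 = 6.
det M = 5·1 − 0² = 5 − 0 = 5.
Characteristic polynomial: λ² − 6λ + 5 = 0.
Discriminant Δ = (tr M)² − 4·det M = 36 − 20 = 16; √Δ = 4.000000.
λ = (tr M ± √Δ)/2 = (6 ± 4.000000)/2, giving (tr M − √Δ)/2 = 1.0000 and (tr M + √Δ)/2 = 5.0000.

Eigenvalues sorted in increasing order: [1.0000, 5.0000].


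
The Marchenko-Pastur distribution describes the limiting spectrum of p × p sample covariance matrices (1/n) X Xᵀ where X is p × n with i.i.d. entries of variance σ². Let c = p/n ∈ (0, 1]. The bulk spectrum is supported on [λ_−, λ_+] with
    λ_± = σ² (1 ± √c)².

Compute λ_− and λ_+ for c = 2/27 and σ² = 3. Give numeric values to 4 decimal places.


c = 2/27 = 0.074074; √c = 0.272166.
λ_− = σ² (1 − √c)² = 3 · (1 − 0.272166)² = 3 · (0.727834)² = 1.589229.
λ_+ = σ² (1 + √c)² = 3 · (1 + 0.272166)² = 3 · (1.272166)² = 4.855215.

Rounded to 4 decimal places: λ_− ≈ 1.5892, λ_+ ≈ 4.8552.


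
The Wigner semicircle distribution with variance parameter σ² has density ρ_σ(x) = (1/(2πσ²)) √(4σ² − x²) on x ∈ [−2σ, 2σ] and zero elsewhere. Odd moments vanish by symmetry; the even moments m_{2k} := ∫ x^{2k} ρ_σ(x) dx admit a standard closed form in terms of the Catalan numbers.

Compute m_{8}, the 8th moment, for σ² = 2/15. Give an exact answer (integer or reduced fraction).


By the scaled semicircle moment identity, m_{2k} = σ^{2k} · C_k with k = 4.
C_4 = (1/(k+1)) · C(2k, k) = (1/5) · C(8, 4) = (1/5) · 70 = 14.
σ^{2k} = (σ²)^k = (2/15)^4 = 16/50625.

Therefore m_{8} = σ^{8} · C_4 = (16/50625) · 14 = 224/50625.


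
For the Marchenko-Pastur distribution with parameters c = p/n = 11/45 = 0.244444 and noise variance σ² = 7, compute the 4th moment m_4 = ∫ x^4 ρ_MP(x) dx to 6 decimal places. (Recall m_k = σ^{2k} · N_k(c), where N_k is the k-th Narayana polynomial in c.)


E[X⁴] = σ⁸ (1 + 6c + 6c² + c³) (fourth MP moment). With σ² = 7 (so σ⁸ = 2401) and c = 11/45 = 0.244444: E[X⁴] = 2401 · (1 + 6·0.244444 + 6·(0.244444)² + (0.244444)³) = 2401 · 2.839791.

So E[X^4] = 6818.339380.


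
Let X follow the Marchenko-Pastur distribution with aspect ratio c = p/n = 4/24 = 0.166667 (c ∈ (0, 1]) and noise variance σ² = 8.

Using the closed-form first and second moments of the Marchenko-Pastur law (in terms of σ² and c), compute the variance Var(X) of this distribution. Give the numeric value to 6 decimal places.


Recall the MP moments m_1 = E[X] = σ² and m_2 = E[X²] = σ⁴ (1 + c).
m_1 = E[X] = σ² = 8, so m_1² = 64.
m_2 = E[X²] = σ⁴ (1 + c) = 64 · (1 + 0.166667) = 64 · 1.166667 = 74.666667.
(Note m_2 − m_1² simplifies to c · σ⁴ = 0.166667 · 64.)

Var(X) = m_2 − m_1² = 74.666667 − 64 = 10.666667.
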